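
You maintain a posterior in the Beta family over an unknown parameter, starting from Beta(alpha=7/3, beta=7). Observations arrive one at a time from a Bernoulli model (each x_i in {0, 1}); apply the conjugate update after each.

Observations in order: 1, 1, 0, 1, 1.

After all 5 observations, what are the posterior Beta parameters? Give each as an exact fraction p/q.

obs 1: x=1 → posterior Beta(10/3, 7)
obs 2: x=1 → posterior Beta(13/3, 7)
obs 3: x=0 → posterior Beta(13/3, 8)
obs 4: x=1 → posterior Beta(16/3, 8)
obs 5: x=1 → posterior Beta(19/3, 8)

alpha=19/3, beta=8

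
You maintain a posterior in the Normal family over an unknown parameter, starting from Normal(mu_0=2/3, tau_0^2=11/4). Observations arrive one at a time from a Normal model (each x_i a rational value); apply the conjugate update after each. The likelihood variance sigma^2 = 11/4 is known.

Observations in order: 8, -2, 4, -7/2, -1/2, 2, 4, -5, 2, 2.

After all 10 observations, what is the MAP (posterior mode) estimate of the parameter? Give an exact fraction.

35/33

obs 1: x=8 → posterior Normal(13/3, 11/8)
obs 2: x=-2 → posterior Normal(20/9, 11/12)
obs 3: x=4 → posterior Normal(8/3, 11/16)
obs 4: x=-7/2 → posterior Normal(43/30, 11/20)
obs 5: x=-1/2 → posterior Normal(10/9, 11/24)
obs 6: x=2 → posterior Normal(26/21, 11/28)
obs 7: x=4 → posterior Normal(19/12, 11/32)
obs 8: x=-5 → posterior Normal(23/27, 11/36)
obs 9: x=2 → posterior Normal(29/30, 11/40)
obs 10: x=2 → posterior Normal(35/33, 1/4)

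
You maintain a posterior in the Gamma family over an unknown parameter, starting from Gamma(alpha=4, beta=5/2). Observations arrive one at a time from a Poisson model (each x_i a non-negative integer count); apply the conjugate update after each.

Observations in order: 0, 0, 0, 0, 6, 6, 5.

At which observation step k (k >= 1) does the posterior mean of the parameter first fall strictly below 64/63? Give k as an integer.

k = 2

obs 1: x=0 → posterior Gamma(4, 7/2)
obs 2: x=0 → posterior Gamma(4, 9/2)
obs 3: x=0 → posterior Gamma(4, 11/2)
obs 4: x=0 → posterior Gamma(4, 13/2)
obs 5: x=6 → posterior Gamma(10, 15/2)
obs 6: x=6 → posterior Gamma(16, 17/2)
obs 7: x=5 → posterior Gamma(21, 19/2)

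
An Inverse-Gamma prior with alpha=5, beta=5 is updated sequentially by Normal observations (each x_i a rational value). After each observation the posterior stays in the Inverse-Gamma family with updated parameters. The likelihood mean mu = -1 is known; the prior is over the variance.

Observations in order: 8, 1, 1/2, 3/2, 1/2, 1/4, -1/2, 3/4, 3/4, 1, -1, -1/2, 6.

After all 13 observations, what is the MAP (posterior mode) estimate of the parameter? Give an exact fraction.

2671/400

obs 1: x=8 → posterior Inverse-Gamma(11/2, 91/2)
obs 2: x=1 → posterior Inverse-Gamma(6, 95/2)
obs 3: x=1/2 → posterior Inverse-Gamma(13/2, 389/8)
obs 4: x=3/2 → posterior Inverse-Gamma(7, 207/4)
obs 5: x=1/2 → posterior Inverse-Gamma(15/2, 423/8)
obs 6: x=1/4 → posterior Inverse-Gamma(8, 1717/32)
obs 7: x=-1/2 → posterior Inverse-Gamma(17/2, 1721/32)
obs 8: x=3/4 → posterior Inverse-Gamma(9, 885/16)
obs 9: x=3/4 → posterior Inverse-Gamma(19/2, 1819/32)
obs 10: x=1 → posterior Inverse-Gamma(10, 1883/32)
obs 11: x=-1 → posterior Inverse-Gamma(21/2, 1883/32)
obs 12: x=-1/2 → posterior Inverse-Gamma(11, 1887/32)
obs 13: x=6 → posterior Inverse-Gamma(23/2, 2671/32)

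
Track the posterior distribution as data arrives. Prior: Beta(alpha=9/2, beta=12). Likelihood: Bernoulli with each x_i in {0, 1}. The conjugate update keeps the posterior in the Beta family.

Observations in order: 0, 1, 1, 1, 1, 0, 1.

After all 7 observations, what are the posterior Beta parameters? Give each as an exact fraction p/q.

alpha=19/2, beta=14

obs 1: x=0 → posterior Beta(9/2, 13)
obs 2: x=1 → posterior Beta(11/2, 13)
obs 3: x=1 → posterior Beta(13/2, 13)
obs 4: x=1 → posterior Beta(15/2, 13)
obs 5: x=1 → posterior Beta(17/2, 13)
obs 6: x=0 → posterior Beta(17/2, 14)
obs 7: x=1 → posterior Beta(19/2, 14)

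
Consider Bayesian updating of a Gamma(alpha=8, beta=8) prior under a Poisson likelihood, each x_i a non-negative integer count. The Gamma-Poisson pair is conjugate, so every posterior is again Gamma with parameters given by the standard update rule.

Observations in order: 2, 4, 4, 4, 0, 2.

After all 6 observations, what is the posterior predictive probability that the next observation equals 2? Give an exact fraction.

12856798801670963747004350464/50502336588084697723388671875

obs 1: x=2 → posterior Gamma(10, 9)
obs 2: x=4 → posterior Gamma(14, 10)
obs 3: x=4 → posterior Gamma(18, 11)
obs 4: x=4 → posterior Gamma(22, 12)
obs 5: x=0 → posterior Gamma(22, 13)
obs 6: x=2 → posterior Gamma(24, 14)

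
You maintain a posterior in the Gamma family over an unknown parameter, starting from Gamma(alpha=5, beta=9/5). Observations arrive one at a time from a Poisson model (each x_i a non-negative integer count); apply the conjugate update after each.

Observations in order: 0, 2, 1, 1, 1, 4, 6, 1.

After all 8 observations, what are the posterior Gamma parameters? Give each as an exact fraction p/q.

obs 1: x=0 → posterior Gamma(5, 14/5)
obs 2: x=2 → posterior Gamma(7, 19/5)
obs 3: x=1 → posterior Gamma(8, 24/5)
obs 4: x=1 → posterior Gamma(9, 29/5)
obs 5: x=1 → posterior Gamma(10, 34/5)
obs 6: x=4 → posterior Gamma(14, 39/5)
obs 7: x=6 → posterior Gamma(20, 44/5)
obs 8: x=1 → posterior Gamma(21, 49/5)

alpha=21, beta=49/5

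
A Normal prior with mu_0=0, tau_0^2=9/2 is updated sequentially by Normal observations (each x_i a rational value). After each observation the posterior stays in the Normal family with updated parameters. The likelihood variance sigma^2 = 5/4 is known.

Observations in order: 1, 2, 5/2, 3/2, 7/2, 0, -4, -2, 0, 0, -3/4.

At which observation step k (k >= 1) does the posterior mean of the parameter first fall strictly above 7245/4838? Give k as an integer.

obs 1: x=1 → posterior Normal(18/23, 45/46)
obs 2: x=2 → posterior Normal(54/41, 45/82)
obs 3: x=5/2 → posterior Normal(99/59, 45/118)
obs 4: x=3/2 → posterior Normal(18/11, 45/154)
obs 5: x=7/2 → posterior Normal(189/95, 9/38)
obs 6: x=0 → posterior Normal(189/113, 45/226)
obs 7: x=-4 → posterior Normal(117/131, 45/262)
obs 8: x=-2 → posterior Normal(81/149, 45/298)
obs 9: x=0 → posterior Normal(81/167, 45/334)
obs 10: x=0 → posterior Normal(81/185, 9/74)
obs 11: x=-3/4 → posterior Normal(135/406, 45/406)

k = 3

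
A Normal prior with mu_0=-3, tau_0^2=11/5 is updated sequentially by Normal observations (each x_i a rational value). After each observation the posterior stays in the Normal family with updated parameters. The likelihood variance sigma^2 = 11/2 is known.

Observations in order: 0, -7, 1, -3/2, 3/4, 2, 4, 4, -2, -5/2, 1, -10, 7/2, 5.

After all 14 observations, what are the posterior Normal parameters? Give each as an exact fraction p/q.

mu_0=-37/66, tau_0^2=1/3

obs 1: x=0 → posterior Normal(-15/7, 11/7)
obs 2: x=-7 → posterior Normal(-29/9, 11/9)
obs 3: x=1 → posterior Normal(-27/11, 1)
obs 4: x=-3/2 → posterior Normal(-30/13, 11/13)
obs 5: x=3/4 → posterior Normal(-19/10, 11/15)
obs 6: x=2 → posterior Normal(-49/34, 11/17)
obs 7: x=4 → posterior Normal(-33/38, 11/19)
obs 8: x=4 → posterior Normal(-17/42, 11/21)
obs 9: x=-2 → posterior Normal(-25/46, 11/23)
obs 10: x=-5/2 → posterior Normal(-7/10, 11/25)
obs 11: x=1 → posterior Normal(-31/54, 11/27)
obs 12: x=-10 → posterior Normal(-71/58, 11/29)
obs 13: x=7/2 → posterior Normal(-57/62, 11/31)
obs 14: x=5 → posterior Normal(-37/66, 1/3)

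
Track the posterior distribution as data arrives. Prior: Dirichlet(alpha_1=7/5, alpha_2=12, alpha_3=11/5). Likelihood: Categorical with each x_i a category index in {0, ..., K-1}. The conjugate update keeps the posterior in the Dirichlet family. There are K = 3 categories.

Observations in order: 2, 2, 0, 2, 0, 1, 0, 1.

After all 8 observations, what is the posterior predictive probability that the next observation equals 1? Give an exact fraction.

obs 1: x=2 → posterior Dirichlet(7/5, 12, 16/5)
obs 2: x=2 → posterior Dirichlet(7/5, 12, 21/5)
obs 3: x=0 → posterior Dirichlet(12/5, 12, 21/5)
obs 4: x=2 → posterior Dirichlet(12/5, 12, 26/5)
obs 5: x=0 → posterior Dirichlet(17/5, 12, 26/5)
obs 6: x=1 → posterior Dirichlet(17/5, 13, 26/5)
obs 7: x=0 → posterior Dirichlet(22/5, 13, 26/5)
obs 8: x=1 → posterior Dirichlet(22/5, 14, 26/5)

35/59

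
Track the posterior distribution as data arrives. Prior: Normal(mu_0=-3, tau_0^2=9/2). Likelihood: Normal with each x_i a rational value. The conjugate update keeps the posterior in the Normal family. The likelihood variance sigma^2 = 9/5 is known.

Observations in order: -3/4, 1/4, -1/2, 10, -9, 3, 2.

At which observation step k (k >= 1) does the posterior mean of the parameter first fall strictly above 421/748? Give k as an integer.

k = 4

obs 1: x=-3/4 → posterior Normal(-39/28, 9/7)
obs 2: x=1/4 → posterior Normal(-17/24, 3/4)
obs 3: x=-1/2 → posterior Normal(-11/17, 9/17)
obs 4: x=10 → posterior Normal(39/22, 9/22)
obs 5: x=-9 → posterior Normal(-2/9, 1/3)
obs 6: x=3 → posterior Normal(9/32, 9/32)
obs 7: x=2 → posterior Normal(19/37, 9/37)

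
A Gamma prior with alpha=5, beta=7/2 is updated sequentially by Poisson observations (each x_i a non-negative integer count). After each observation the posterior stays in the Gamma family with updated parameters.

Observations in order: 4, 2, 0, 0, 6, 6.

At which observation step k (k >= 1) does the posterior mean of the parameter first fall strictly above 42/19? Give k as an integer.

k = 6

obs 1: x=4 → posterior Gamma(9, 9/2)
obs 2: x=2 → posterior Gamma(11, 11/2)
obs 3: x=0 → posterior Gamma(11, 13/2)
obs 4: x=0 → posterior Gamma(11, 15/2)
obs 5: x=6 → posterior Gamma(17, 17/2)
obs 6: x=6 → posterior Gamma(23, 19/2)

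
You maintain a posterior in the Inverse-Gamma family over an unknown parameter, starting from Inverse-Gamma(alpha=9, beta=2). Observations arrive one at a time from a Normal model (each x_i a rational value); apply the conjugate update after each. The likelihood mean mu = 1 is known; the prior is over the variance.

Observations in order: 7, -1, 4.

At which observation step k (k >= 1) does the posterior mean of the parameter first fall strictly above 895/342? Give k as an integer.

k = 3

obs 1: x=7 → posterior Inverse-Gamma(19/2, 20)
obs 2: x=-1 → posterior Inverse-Gamma(10, 22)
obs 3: x=4 → posterior Inverse-Gamma(21/2, 53/2)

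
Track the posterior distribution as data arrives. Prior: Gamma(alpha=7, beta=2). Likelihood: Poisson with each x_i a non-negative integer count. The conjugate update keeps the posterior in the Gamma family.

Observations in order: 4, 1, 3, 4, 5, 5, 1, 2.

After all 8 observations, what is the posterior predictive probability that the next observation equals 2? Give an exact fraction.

4800000000000000000000000000000000/23225154419887808141001767796309131

obs 1: x=4 → posterior Gamma(11, 3)
obs 2: x=1 → posterior Gamma(12, 4)
obs 3: x=3 → posterior Gamma(15, 5)
obs 4: x=4 → posterior Gamma(19, 6)
obs 5: x=5 → posterior Gamma(24, 7)
obs 6: x=5 → posterior Gamma(29, 8)
obs 7: x=1 → posterior Gamma(30, 9)
obs 8: x=2 → posterior Gamma(32, 10)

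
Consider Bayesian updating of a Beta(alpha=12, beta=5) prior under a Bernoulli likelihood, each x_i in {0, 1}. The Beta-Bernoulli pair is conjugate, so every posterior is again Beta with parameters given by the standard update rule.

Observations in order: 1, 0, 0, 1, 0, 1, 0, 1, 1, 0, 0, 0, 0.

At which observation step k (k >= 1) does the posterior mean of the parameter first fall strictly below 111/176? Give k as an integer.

k = 7

obs 1: x=1 → posterior Beta(13, 5)
obs 2: x=0 → posterior Beta(13, 6)
obs 3: x=0 → posterior Beta(13, 7)
obs 4: x=1 → posterior Beta(14, 7)
obs 5: x=0 → posterior Beta(14, 8)
obs 6: x=1 → posterior Beta(15, 8)
obs 7: x=0 → posterior Beta(15, 9)
obs 8: x=1 → posterior Beta(16, 9)
obs 9: x=1 → posterior Beta(17, 9)
obs 10: x=0 → posterior Beta(17, 10)
obs 11: x=0 → posterior Beta(17, 11)
obs 12: x=0 → posterior Beta(17, 12)
obs 13: x=0 → posterior Beta(17, 13)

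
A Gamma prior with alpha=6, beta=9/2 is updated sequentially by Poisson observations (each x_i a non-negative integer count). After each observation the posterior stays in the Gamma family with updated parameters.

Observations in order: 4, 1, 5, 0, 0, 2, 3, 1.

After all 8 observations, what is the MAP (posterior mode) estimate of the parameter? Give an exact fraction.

obs 1: x=4 → posterior Gamma(10, 11/2)
obs 2: x=1 → posterior Gamma(11, 13/2)
obs 3: x=5 → posterior Gamma(16, 15/2)
obs 4: x=0 → posterior Gamma(16, 17/2)
obs 5: x=0 → posterior Gamma(16, 19/2)
obs 6: x=2 → posterior Gamma(18, 21/2)
obs 7: x=3 → posterior Gamma(21, 23/2)
obs 8: x=1 → posterior Gamma(22, 25/2)

42/25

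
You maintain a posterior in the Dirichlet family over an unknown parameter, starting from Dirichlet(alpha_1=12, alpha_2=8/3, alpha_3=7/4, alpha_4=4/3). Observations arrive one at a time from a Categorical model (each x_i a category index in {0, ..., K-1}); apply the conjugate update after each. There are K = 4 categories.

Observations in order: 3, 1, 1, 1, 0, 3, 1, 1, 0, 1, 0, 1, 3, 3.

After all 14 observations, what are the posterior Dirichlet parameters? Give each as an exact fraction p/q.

obs 1: x=3 → posterior Dirichlet(12, 8/3, 7/4, 7/3)
obs 2: x=1 → posterior Dirichlet(12, 11/3, 7/4, 7/3)
obs 3: x=1 → posterior Dirichlet(12, 14/3, 7/4, 7/3)
obs 4: x=1 → posterior Dirichlet(12, 17/3, 7/4, 7/3)
obs 5: x=0 → posterior Dirichlet(13, 17/3, 7/4, 7/3)
obs 6: x=3 → posterior Dirichlet(13, 17/3, 7/4, 10/3)
obs 7: x=1 → posterior Dirichlet(13, 20/3, 7/4, 10/3)
obs 8: x=1 → posterior Dirichlet(13, 23/3, 7/4, 10/3)
obs 9: x=0 → posterior Dirichlet(14, 23/3, 7/4, 10/3)
obs 10: x=1 → posterior Dirichlet(14, 26/3, 7/4, 10/3)
obs 11: x=0 → posterior Dirichlet(15, 26/3, 7/4, 10/3)
obs 12: x=1 → posterior Dirichlet(15, 29/3, 7/4, 10/3)
obs 13: x=3 → posterior Dirichlet(15, 29/3, 7/4, 13/3)
obs 14: x=3 → posterior Dirichlet(15, 29/3, 7/4, 16/3)

alpha_1=15, alpha_2=29/3, alpha_3=7/4, alpha_4=16/3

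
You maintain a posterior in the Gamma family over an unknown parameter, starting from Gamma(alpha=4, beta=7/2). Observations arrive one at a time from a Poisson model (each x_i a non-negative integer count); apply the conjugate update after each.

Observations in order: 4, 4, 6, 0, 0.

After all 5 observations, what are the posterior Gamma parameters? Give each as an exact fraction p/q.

alpha=18, beta=17/2

obs 1: x=4 → posterior Gamma(8, 9/2)
obs 2: x=4 → posterior Gamma(12, 11/2)
obs 3: x=6 → posterior Gamma(18, 13/2)
obs 4: x=0 → posterior Gamma(18, 15/2)
obs 5: x=0 → posterior Gamma(18, 17/2)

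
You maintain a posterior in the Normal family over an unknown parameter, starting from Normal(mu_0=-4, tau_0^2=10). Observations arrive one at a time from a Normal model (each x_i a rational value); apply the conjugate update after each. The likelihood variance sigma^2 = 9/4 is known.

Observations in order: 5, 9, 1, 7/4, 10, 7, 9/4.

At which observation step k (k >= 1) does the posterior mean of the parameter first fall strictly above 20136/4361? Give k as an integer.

k = 2

obs 1: x=5 → posterior Normal(164/49, 90/49)
obs 2: x=9 → posterior Normal(524/89, 90/89)
obs 3: x=1 → posterior Normal(188/43, 30/43)
obs 4: x=7/4 → posterior Normal(634/169, 90/169)
obs 5: x=10 → posterior Normal(94/19, 90/209)
obs 6: x=7 → posterior Normal(438/83, 30/83)
obs 7: x=9/4 → posterior Normal(1404/289, 90/289)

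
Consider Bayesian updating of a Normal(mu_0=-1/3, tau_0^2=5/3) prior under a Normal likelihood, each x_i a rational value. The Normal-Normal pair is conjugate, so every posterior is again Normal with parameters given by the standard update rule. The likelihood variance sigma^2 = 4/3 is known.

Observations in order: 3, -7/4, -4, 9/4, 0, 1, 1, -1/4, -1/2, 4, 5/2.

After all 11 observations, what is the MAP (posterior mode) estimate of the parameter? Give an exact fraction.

obs 1: x=3 → posterior Normal(41/27, 20/27)
obs 2: x=-7/4 → posterior Normal(59/168, 10/21)
obs 3: x=-4 → posterior Normal(-181/228, 20/57)
obs 4: x=9/4 → posterior Normal(-23/144, 5/18)
obs 5: x=0 → posterior Normal(-23/174, 20/87)
obs 6: x=1 → posterior Normal(7/204, 10/51)
obs 7: x=1 → posterior Normal(37/234, 20/117)
obs 8: x=-1/4 → posterior Normal(59/528, 5/33)
obs 9: x=-1/2 → posterior Normal(29/588, 20/147)
obs 10: x=4 → posterior Normal(269/648, 10/81)
obs 11: x=5/2 → posterior Normal(419/708, 20/177)

419/708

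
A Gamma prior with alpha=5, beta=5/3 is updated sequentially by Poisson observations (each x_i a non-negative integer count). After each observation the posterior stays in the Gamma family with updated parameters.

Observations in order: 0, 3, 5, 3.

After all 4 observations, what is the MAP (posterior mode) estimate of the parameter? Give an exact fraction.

45/17

obs 1: x=0 → posterior Gamma(5, 8/3)
obs 2: x=3 → posterior Gamma(8, 11/3)
obs 3: x=5 → posterior Gamma(13, 14/3)
obs 4: x=3 → posterior Gamma(16, 17/3)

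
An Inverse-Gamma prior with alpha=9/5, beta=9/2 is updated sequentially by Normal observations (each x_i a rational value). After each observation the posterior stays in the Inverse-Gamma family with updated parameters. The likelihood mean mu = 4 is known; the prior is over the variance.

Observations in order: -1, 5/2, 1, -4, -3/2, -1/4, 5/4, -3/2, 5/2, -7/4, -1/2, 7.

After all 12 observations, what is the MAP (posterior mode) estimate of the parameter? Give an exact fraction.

20795/1408

obs 1: x=-1 → posterior Inverse-Gamma(23/10, 17)
obs 2: x=5/2 → posterior Inverse-Gamma(14/5, 145/8)
obs 3: x=1 → posterior Inverse-Gamma(33/10, 181/8)
obs 4: x=-4 → posterior Inverse-Gamma(19/5, 437/8)
obs 5: x=-3/2 → posterior Inverse-Gamma(43/10, 279/4)
obs 6: x=-1/4 → posterior Inverse-Gamma(24/5, 2521/32)
obs 7: x=5/4 → posterior Inverse-Gamma(53/10, 1321/16)
obs 8: x=-3/2 → posterior Inverse-Gamma(29/5, 1563/16)
obs 9: x=5/2 → posterior Inverse-Gamma(63/10, 1581/16)
obs 10: x=-7/4 → posterior Inverse-Gamma(34/5, 3691/32)
obs 11: x=-1/2 → posterior Inverse-Gamma(73/10, 4015/32)
obs 12: x=7 → posterior Inverse-Gamma(39/5, 4159/32)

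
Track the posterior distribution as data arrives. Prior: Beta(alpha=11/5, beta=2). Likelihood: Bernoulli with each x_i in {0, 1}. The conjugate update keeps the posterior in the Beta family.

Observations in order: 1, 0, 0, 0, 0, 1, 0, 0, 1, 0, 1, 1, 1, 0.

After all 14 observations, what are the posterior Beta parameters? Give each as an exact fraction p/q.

alpha=41/5, beta=10

obs 1: x=1 → posterior Beta(16/5, 2)
obs 2: x=0 → posterior Beta(16/5, 3)
obs 3: x=0 → posterior Beta(16/5, 4)
obs 4: x=0 → posterior Beta(16/5, 5)
obs 5: x=0 → posterior Beta(16/5, 6)
obs 6: x=1 → posterior Beta(21/5, 6)
obs 7: x=0 → posterior Beta(21/5, 7)
obs 8: x=0 → posterior Beta(21/5, 8)
obs 9: x=1 → posterior Beta(26/5, 8)
obs 10: x=0 → posterior Beta(26/5, 9)
obs 11: x=1 → posterior Beta(31/5, 9)
obs 12: x=1 → posterior Beta(36/5, 9)
obs 13: x=1 → posterior Beta(41/5, 9)
obs 14: x=0 → posterior Beta(41/5, 10)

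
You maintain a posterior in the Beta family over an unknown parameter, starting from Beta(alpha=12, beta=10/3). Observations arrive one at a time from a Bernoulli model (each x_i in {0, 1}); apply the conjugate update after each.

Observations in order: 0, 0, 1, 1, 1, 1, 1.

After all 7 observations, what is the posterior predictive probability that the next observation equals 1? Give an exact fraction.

obs 1: x=0 → posterior Beta(12, 13/3)
obs 2: x=0 → posterior Beta(12, 16/3)
obs 3: x=1 → posterior Beta(13, 16/3)
obs 4: x=1 → posterior Beta(14, 16/3)
obs 5: x=1 → posterior Beta(15, 16/3)
obs 6: x=1 → posterior Beta(16, 16/3)
obs 7: x=1 → posterior Beta(17, 16/3)

51/67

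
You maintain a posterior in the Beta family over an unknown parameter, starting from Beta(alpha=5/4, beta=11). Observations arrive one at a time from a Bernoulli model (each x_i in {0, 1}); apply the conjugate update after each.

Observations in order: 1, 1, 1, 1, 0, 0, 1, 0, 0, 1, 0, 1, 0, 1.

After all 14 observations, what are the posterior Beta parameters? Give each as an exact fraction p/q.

obs 1: x=1 → posterior Beta(9/4, 11)
obs 2: x=1 → posterior Beta(13/4, 11)
obs 3: x=1 → posterior Beta(17/4, 11)
obs 4: x=1 → posterior Beta(21/4, 11)
obs 5: x=0 → posterior Beta(21/4, 12)
obs 6: x=0 → posterior Beta(21/4, 13)
obs 7: x=1 → posterior Beta(25/4, 13)
obs 8: x=0 → posterior Beta(25/4, 14)
obs 9: x=0 → posterior Beta(25/4, 15)
obs 10: x=1 → posterior Beta(29/4, 15)
obs 11: x=0 → posterior Beta(29/4, 16)
obs 12: x=1 → posterior Beta(33/4, 16)
obs 13: x=0 → posterior Beta(33/4, 17)
obs 14: x=1 → posterior Beta(37/4, 17)

alpha=37/4, beta=17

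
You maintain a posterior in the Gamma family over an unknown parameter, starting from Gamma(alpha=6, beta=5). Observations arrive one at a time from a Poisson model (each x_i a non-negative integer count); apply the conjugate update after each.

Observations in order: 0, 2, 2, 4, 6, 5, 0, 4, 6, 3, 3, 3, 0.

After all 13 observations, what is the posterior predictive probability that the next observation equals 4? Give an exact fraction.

3042985358377384375527102907053839425093080019946308884234240/23997878253756106444997335735942416102218125380085922630082241

obs 1: x=0 → posterior Gamma(6, 6)
obs 2: x=2 → posterior Gamma(8, 7)
obs 3: x=2 → posterior Gamma(10, 8)
obs 4: x=4 → posterior Gamma(14, 9)
obs 5: x=6 → posterior Gamma(20, 10)
obs 6: x=5 → posterior Gamma(25, 11)
obs 7: x=0 → posterior Gamma(25, 12)
obs 8: x=4 → posterior Gamma(29, 13)
obs 9: x=6 → posterior Gamma(35, 14)
obs 10: x=3 → posterior Gamma(38, 15)
obs 11: x=3 → posterior Gamma(41, 16)
obs 12: x=3 → posterior Gamma(44, 17)
obs 13: x=0 → posterior Gamma(44, 18)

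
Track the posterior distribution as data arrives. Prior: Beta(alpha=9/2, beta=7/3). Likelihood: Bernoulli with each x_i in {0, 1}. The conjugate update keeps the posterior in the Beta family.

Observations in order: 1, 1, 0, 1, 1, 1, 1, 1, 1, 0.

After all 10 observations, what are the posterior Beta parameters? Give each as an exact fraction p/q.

obs 1: x=1 → posterior Beta(11/2, 7/3)
obs 2: x=1 → posterior Beta(13/2, 7/3)
obs 3: x=0 → posterior Beta(13/2, 10/3)
obs 4: x=1 → posterior Beta(15/2, 10/3)
obs 5: x=1 → posterior Beta(17/2, 10/3)
obs 6: x=1 → posterior Beta(19/2, 10/3)
obs 7: x=1 → posterior Beta(21/2, 10/3)
obs 8: x=1 → posterior Beta(23/2, 10/3)
obs 9: x=1 → posterior Beta(25/2, 10/3)
obs 10: x=0 → posterior Beta(25/2, 13/3)

alpha=25/2, beta=13/3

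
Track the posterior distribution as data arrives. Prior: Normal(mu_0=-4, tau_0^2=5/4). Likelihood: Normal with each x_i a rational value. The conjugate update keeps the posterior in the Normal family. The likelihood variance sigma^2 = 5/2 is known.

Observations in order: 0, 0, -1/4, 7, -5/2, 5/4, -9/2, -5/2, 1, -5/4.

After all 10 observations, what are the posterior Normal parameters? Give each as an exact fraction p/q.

obs 1: x=0 → posterior Normal(-8/3, 5/6)
obs 2: x=0 → posterior Normal(-2, 5/8)
obs 3: x=-1/4 → posterior Normal(-33/20, 1/2)
obs 4: x=7 → posterior Normal(-5/24, 5/12)
obs 5: x=-5/2 → posterior Normal(-15/28, 5/14)
obs 6: x=5/4 → posterior Normal(-5/16, 5/16)
obs 7: x=-9/2 → posterior Normal(-7/9, 5/18)
obs 8: x=-5/2 → posterior Normal(-19/20, 1/4)
obs 9: x=1 → posterior Normal(-17/22, 5/22)
obs 10: x=-5/4 → posterior Normal(-13/16, 5/24)

mu_0=-13/16, tau_0^2=5/24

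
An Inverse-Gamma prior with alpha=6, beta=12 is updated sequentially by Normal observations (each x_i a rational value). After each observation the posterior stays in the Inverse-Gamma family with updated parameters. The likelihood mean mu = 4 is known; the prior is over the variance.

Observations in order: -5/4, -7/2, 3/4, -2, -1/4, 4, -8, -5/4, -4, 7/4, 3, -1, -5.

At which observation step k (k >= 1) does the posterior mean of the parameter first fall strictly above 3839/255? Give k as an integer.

k = 7

obs 1: x=-5/4 → posterior Inverse-Gamma(13/2, 825/32)
obs 2: x=-7/2 → posterior Inverse-Gamma(7, 1725/32)
obs 3: x=3/4 → posterior Inverse-Gamma(15/2, 947/16)
obs 4: x=-2 → posterior Inverse-Gamma(8, 1235/16)
obs 5: x=-1/4 → posterior Inverse-Gamma(17/2, 2759/32)
obs 6: x=4 → posterior Inverse-Gamma(9, 2759/32)
obs 7: x=-8 → posterior Inverse-Gamma(19/2, 5063/32)
obs 8: x=-5/4 → posterior Inverse-Gamma(10, 172)
obs 9: x=-4 → posterior Inverse-Gamma(21/2, 204)
obs 10: x=7/4 → posterior Inverse-Gamma(11, 6609/32)
obs 11: x=3 → posterior Inverse-Gamma(23/2, 6625/32)
obs 12: x=-1 → posterior Inverse-Gamma(12, 7025/32)
obs 13: x=-5 → posterior Inverse-Gamma(25/2, 8321/32)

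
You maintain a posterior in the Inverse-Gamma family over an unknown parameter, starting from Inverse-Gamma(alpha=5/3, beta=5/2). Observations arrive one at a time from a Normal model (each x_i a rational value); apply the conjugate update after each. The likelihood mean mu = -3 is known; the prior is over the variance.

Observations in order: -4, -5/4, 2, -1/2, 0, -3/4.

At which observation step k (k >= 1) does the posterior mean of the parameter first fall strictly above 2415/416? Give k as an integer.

k = 3

obs 1: x=-4 → posterior Inverse-Gamma(13/6, 3)
obs 2: x=-5/4 → posterior Inverse-Gamma(8/3, 145/32)
obs 3: x=2 → posterior Inverse-Gamma(19/6, 545/32)
obs 4: x=-1/2 → posterior Inverse-Gamma(11/3, 645/32)
obs 5: x=0 → posterior Inverse-Gamma(25/6, 789/32)
obs 6: x=-3/4 → posterior Inverse-Gamma(14/3, 435/16)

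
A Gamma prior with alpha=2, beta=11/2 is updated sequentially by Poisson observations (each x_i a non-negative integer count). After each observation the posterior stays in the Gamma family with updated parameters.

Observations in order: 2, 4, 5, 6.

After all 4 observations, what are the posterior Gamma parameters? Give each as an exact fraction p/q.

obs 1: x=2 → posterior Gamma(4, 13/2)
obs 2: x=4 → posterior Gamma(8, 15/2)
obs 3: x=5 → posterior Gamma(13, 17/2)
obs 4: x=6 → posterior Gamma(19, 19/2)

alpha=19, beta=19/2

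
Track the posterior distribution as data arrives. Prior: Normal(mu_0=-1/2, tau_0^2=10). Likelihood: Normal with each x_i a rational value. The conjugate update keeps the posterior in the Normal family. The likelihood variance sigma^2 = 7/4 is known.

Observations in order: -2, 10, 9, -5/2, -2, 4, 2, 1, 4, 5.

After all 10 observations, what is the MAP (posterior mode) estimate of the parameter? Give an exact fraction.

obs 1: x=-2 → posterior Normal(-167/94, 70/47)
obs 2: x=10 → posterior Normal(211/58, 70/87)
obs 3: x=9 → posterior Normal(1353/254, 70/127)
obs 4: x=-5/2 → posterior Normal(1153/334, 70/167)
obs 5: x=-2 → posterior Normal(331/138, 70/207)
obs 6: x=4 → posterior Normal(101/38, 70/247)
obs 7: x=2 → posterior Normal(1473/574, 10/41)
obs 8: x=1 → posterior Normal(1553/654, 70/327)
obs 9: x=4 → posterior Normal(1873/734, 70/367)
obs 10: x=5 → posterior Normal(2273/814, 70/407)

2273/814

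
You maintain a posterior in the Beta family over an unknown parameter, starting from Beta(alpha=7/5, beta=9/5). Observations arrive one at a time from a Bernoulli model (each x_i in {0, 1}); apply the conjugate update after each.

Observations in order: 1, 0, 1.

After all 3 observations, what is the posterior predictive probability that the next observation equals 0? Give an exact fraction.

obs 1: x=1 → posterior Beta(12/5, 9/5)
obs 2: x=0 → posterior Beta(12/5, 14/5)
obs 3: x=1 → posterior Beta(17/5, 14/5)

14/31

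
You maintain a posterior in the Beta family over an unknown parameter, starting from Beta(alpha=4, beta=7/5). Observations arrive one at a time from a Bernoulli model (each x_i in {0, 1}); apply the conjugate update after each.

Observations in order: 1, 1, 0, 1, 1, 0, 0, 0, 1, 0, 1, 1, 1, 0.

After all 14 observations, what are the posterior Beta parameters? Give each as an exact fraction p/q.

alpha=12, beta=37/5

obs 1: x=1 → posterior Beta(5, 7/5)
obs 2: x=1 → posterior Beta(6, 7/5)
obs 3: x=0 → posterior Beta(6, 12/5)
obs 4: x=1 → posterior Beta(7, 12/5)
obs 5: x=1 → posterior Beta(8, 12/5)
obs 6: x=0 → posterior Beta(8, 17/5)
obs 7: x=0 → posterior Beta(8, 22/5)
obs 8: x=0 → posterior Beta(8, 27/5)
obs 9: x=1 → posterior Beta(9, 27/5)
obs 10: x=0 → posterior Beta(9, 32/5)
obs 11: x=1 → posterior Beta(10, 32/5)
obs 12: x=1 → posterior Beta(11, 32/5)
obs 13: x=1 → posterior Beta(12, 32/5)
obs 14: x=0 → posterior Beta(12, 37/5)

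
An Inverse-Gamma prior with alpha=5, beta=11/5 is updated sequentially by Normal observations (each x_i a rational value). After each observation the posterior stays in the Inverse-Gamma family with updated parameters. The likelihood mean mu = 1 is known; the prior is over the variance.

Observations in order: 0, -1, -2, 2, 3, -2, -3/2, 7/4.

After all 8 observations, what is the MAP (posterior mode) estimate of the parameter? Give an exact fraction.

3137/1600

obs 1: x=0 → posterior Inverse-Gamma(11/2, 27/10)
obs 2: x=-1 → posterior Inverse-Gamma(6, 47/10)
obs 3: x=-2 → posterior Inverse-Gamma(13/2, 46/5)
obs 4: x=2 → posterior Inverse-Gamma(7, 97/10)
obs 5: x=3 → posterior Inverse-Gamma(15/2, 117/10)
obs 6: x=-2 → posterior Inverse-Gamma(8, 81/5)
obs 7: x=-3/2 → posterior Inverse-Gamma(17/2, 773/40)
obs 8: x=7/4 → posterior Inverse-Gamma(9, 3137/160)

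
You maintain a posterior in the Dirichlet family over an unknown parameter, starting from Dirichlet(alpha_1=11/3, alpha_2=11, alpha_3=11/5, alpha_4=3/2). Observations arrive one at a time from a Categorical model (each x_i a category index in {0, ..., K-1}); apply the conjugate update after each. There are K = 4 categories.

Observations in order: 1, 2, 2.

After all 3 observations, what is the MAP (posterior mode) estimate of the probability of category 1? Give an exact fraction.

330/521

obs 1: x=1 → posterior Dirichlet(11/3, 12, 11/5, 3/2)
obs 2: x=2 → posterior Dirichlet(11/3, 12, 16/5, 3/2)
obs 3: x=2 → posterior Dirichlet(11/3, 12, 21/5, 3/2)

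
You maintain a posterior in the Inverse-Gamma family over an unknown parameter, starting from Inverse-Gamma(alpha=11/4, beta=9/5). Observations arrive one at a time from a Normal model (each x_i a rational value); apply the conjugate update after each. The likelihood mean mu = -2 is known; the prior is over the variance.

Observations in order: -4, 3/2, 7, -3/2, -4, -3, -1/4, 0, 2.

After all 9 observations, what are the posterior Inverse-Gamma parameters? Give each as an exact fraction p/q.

obs 1: x=-4 → posterior Inverse-Gamma(13/4, 19/5)
obs 2: x=3/2 → posterior Inverse-Gamma(15/4, 397/40)
obs 3: x=7 → posterior Inverse-Gamma(17/4, 2017/40)
obs 4: x=-3/2 → posterior Inverse-Gamma(19/4, 1011/20)
obs 5: x=-4 → posterior Inverse-Gamma(21/4, 1051/20)
obs 6: x=-3 → posterior Inverse-Gamma(23/4, 1061/20)
obs 7: x=-1/4 → posterior Inverse-Gamma(25/4, 8733/160)
obs 8: x=0 → posterior Inverse-Gamma(27/4, 9053/160)
obs 9: x=2 → posterior Inverse-Gamma(29/4, 10333/160)

alpha=29/4, beta=10333/160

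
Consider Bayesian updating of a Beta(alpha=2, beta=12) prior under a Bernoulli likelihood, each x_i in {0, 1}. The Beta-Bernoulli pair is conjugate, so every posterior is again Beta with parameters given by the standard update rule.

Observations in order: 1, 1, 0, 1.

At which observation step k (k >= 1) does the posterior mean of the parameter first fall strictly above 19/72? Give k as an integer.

obs 1: x=1 → posterior Beta(3, 12)
obs 2: x=1 → posterior Beta(4, 12)
obs 3: x=0 → posterior Beta(4, 13)
obs 4: x=1 → posterior Beta(5, 13)

k = 4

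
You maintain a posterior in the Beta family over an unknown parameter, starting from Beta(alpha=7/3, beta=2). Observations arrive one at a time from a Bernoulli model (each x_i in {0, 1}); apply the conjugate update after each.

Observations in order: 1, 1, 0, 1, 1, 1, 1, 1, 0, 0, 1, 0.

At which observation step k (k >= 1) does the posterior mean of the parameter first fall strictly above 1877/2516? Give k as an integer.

k = 8

obs 1: x=1 → posterior Beta(10/3, 2)
obs 2: x=1 → posterior Beta(13/3, 2)
obs 3: x=0 → posterior Beta(13/3, 3)
obs 4: x=1 → posterior Beta(16/3, 3)
obs 5: x=1 → posterior Beta(19/3, 3)
obs 6: x=1 → posterior Beta(22/3, 3)
obs 7: x=1 → posterior Beta(25/3, 3)
obs 8: x=1 → posterior Beta(28/3, 3)
obs 9: x=0 → posterior Beta(28/3, 4)
obs 10: x=0 → posterior Beta(28/3, 5)
obs 11: x=1 → posterior Beta(31/3, 5)
obs 12: x=0 → posterior Beta(31/3, 6)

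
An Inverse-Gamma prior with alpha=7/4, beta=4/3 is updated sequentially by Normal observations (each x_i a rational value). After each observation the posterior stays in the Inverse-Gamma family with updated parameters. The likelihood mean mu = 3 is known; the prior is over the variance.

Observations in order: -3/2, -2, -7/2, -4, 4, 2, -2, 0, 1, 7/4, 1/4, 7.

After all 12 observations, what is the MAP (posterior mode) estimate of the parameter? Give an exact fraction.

4903/420

obs 1: x=-3/2 → posterior Inverse-Gamma(9/4, 275/24)
obs 2: x=-2 → posterior Inverse-Gamma(11/4, 575/24)
obs 3: x=-7/2 → posterior Inverse-Gamma(13/4, 541/12)
obs 4: x=-4 → posterior Inverse-Gamma(15/4, 835/12)
obs 5: x=4 → posterior Inverse-Gamma(17/4, 841/12)
obs 6: x=2 → posterior Inverse-Gamma(19/4, 847/12)
obs 7: x=-2 → posterior Inverse-Gamma(21/4, 997/12)
obs 8: x=0 → posterior Inverse-Gamma(23/4, 1051/12)
obs 9: x=1 → posterior Inverse-Gamma(25/4, 1075/12)
obs 10: x=7/4 → posterior Inverse-Gamma(27/4, 8675/96)
obs 11: x=1/4 → posterior Inverse-Gamma(29/4, 4519/48)
obs 12: x=7 → posterior Inverse-Gamma(31/4, 4903/48)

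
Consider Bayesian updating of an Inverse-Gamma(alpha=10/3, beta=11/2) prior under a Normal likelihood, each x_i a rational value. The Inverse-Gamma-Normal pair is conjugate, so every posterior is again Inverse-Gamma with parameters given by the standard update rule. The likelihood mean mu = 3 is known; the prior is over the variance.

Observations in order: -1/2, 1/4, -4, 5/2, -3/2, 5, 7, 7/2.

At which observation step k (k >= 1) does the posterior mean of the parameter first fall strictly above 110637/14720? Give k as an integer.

k = 3

obs 1: x=-1/2 → posterior Inverse-Gamma(23/6, 93/8)
obs 2: x=1/4 → posterior Inverse-Gamma(13/3, 493/32)
obs 3: x=-4 → posterior Inverse-Gamma(29/6, 1277/32)
obs 4: x=5/2 → posterior Inverse-Gamma(16/3, 1281/32)
obs 5: x=-3/2 → posterior Inverse-Gamma(35/6, 1605/32)
obs 6: x=5 → posterior Inverse-Gamma(19/3, 1669/32)
obs 7: x=7 → posterior Inverse-Gamma(41/6, 1925/32)
obs 8: x=7/2 → posterior Inverse-Gamma(22/3, 1929/32)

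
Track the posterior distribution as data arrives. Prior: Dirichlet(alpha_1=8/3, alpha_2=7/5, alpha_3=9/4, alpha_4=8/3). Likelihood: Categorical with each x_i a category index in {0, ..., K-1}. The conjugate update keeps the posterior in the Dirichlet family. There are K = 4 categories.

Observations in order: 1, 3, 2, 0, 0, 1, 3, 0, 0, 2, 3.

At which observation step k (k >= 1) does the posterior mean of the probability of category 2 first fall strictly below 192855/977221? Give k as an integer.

k = 8

obs 1: x=1 → posterior Dirichlet(8/3, 12/5, 9/4, 8/3)
obs 2: x=3 → posterior Dirichlet(8/3, 12/5, 9/4, 11/3)
obs 3: x=2 → posterior Dirichlet(8/3, 12/5, 13/4, 11/3)
obs 4: x=0 → posterior Dirichlet(11/3, 12/5, 13/4, 11/3)
obs 5: x=0 → posterior Dirichlet(14/3, 12/5, 13/4, 11/3)
obs 6: x=1 → posterior Dirichlet(14/3, 17/5, 13/4, 11/3)
obs 7: x=3 → posterior Dirichlet(14/3, 17/5, 13/4, 14/3)
obs 8: x=0 → posterior Dirichlet(17/3, 17/5, 13/4, 14/3)
obs 9: x=0 → posterior Dirichlet(20/3, 17/5, 13/4, 14/3)
obs 10: x=2 → posterior Dirichlet(20/3, 17/5, 17/4, 14/3)
obs 11: x=3 → posterior Dirichlet(20/3, 17/5, 17/4, 17/3)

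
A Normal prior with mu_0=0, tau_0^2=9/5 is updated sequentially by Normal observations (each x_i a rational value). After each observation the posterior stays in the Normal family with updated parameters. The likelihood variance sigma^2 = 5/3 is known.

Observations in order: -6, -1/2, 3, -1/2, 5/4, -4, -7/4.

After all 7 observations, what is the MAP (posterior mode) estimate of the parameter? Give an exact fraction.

obs 1: x=-6 → posterior Normal(-81/26, 45/52)
obs 2: x=-1/2 → posterior Normal(-351/158, 45/79)
obs 3: x=3 → posterior Normal(-189/212, 45/106)
obs 4: x=-1/2 → posterior Normal(-108/133, 45/133)
obs 5: x=5/4 → posterior Normal(-297/640, 9/32)
obs 6: x=-4 → posterior Normal(-729/748, 45/187)
obs 7: x=-7/4 → posterior Normal(-459/428, 45/214)

-459/428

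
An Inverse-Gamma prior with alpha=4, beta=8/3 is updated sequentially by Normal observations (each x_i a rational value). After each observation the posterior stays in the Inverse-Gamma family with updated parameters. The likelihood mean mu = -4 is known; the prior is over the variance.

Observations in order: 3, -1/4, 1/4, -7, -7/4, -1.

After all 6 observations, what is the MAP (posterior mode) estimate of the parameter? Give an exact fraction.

5257/768

obs 1: x=3 → posterior Inverse-Gamma(9/2, 163/6)
obs 2: x=-1/4 → posterior Inverse-Gamma(5, 3283/96)
obs 3: x=1/4 → posterior Inverse-Gamma(11/2, 2075/48)
obs 4: x=-7 → posterior Inverse-Gamma(6, 2291/48)
obs 5: x=-7/4 → posterior Inverse-Gamma(13/2, 4825/96)
obs 6: x=-1 → posterior Inverse-Gamma(7, 5257/96)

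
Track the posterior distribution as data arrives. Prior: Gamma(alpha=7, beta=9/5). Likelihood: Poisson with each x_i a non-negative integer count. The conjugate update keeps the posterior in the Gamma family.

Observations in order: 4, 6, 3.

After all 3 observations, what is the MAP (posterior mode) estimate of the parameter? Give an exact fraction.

obs 1: x=4 → posterior Gamma(11, 14/5)
obs 2: x=6 → posterior Gamma(17, 19/5)
obs 3: x=3 → posterior Gamma(20, 24/5)

95/24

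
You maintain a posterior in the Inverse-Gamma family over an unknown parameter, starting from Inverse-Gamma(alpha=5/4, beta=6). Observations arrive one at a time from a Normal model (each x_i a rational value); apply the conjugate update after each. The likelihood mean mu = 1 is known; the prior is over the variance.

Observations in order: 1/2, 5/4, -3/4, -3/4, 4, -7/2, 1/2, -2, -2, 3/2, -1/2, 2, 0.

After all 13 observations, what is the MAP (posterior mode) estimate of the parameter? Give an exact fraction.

obs 1: x=1/2 → posterior Inverse-Gamma(7/4, 49/8)
obs 2: x=5/4 → posterior Inverse-Gamma(9/4, 197/32)
obs 3: x=-3/4 → posterior Inverse-Gamma(11/4, 123/16)
obs 4: x=-3/4 → posterior Inverse-Gamma(13/4, 295/32)
obs 5: x=4 → posterior Inverse-Gamma(15/4, 439/32)
obs 6: x=-7/2 → posterior Inverse-Gamma(17/4, 763/32)
obs 7: x=1/2 → posterior Inverse-Gamma(19/4, 767/32)
obs 8: x=-2 → posterior Inverse-Gamma(21/4, 911/32)
obs 9: x=-2 → posterior Inverse-Gamma(23/4, 1055/32)
obs 10: x=3/2 → posterior Inverse-Gamma(25/4, 1059/32)
obs 11: x=-1/2 → posterior Inverse-Gamma(27/4, 1095/32)
obs 12: x=2 → posterior Inverse-Gamma(29/4, 1111/32)
obs 13: x=0 → posterior Inverse-Gamma(31/4, 1127/32)

161/40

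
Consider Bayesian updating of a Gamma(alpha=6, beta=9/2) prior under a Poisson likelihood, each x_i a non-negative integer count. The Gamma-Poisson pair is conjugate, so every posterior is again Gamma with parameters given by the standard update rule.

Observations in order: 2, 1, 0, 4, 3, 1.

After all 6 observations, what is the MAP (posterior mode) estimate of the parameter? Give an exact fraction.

obs 1: x=2 → posterior Gamma(8, 11/2)
obs 2: x=1 → posterior Gamma(9, 13/2)
obs 3: x=0 → posterior Gamma(9, 15/2)
obs 4: x=4 → posterior Gamma(13, 17/2)
obs 5: x=3 → posterior Gamma(16, 19/2)
obs 6: x=1 → posterior Gamma(17, 21/2)

32/21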